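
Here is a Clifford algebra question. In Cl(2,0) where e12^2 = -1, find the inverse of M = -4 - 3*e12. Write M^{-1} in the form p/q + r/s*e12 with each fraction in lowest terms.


M = -4 - 3*e12, where e12^2 = -1.
Since M commutes with its reverse ~M = a - b*e12, M * ~M = a^2 - b^2*e12^2 = a^2 + b^2.
So M^{-1} = ~M / (a^2 + b^2) = (a - b*e12)/(a^2 + b^2).
a^2 + b^2 = 16 + 9 = 25
Scalar part = -4/25 = -4/25
Bivector coeff = 3/25 = 3/25
M^{-1} = -4/25 + 3/25*e12


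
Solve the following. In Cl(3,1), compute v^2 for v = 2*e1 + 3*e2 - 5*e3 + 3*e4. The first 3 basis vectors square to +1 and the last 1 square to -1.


v^2 = sum of c_i^2 * e_i^2
Positive signature terms (e_i^2 = +1): 2^2 + 3^2 + (-5)^2 = 38
Negative signature terms (e_j^2 = -1): 3^2 = 9
v^2 = 38 - 9 = 29


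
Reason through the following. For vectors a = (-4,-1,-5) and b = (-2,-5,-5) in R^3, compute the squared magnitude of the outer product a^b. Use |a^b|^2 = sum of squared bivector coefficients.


a wedge b = (a1*b2 - a2*b1)*e12 + (a1*b3 - a3*b1)*e13 + (a2*b3 - a3*b2)*e23
e12 coeff: (-4)*(-5) - (-1)*(-2) = 20 - 2 = 18
e13 coeff: (-4)*(-5) - (-5)*(-2) = 20 - 10 = 10
e23 coeff: (-1)*(-5) - (-5)*(-5) = 5 - 25 = -20
|a wedge b|^2 = 18^2 + 10^2 + (-20)^2
= 324 + 100 + 400
= 824


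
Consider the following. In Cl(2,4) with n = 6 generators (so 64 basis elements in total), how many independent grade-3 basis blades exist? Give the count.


Number of grade-k basis blades in Cl(p,q) with n = p + q is C(n, k).
n = 2 + 4 = 6
C(6, 3) = 6! / (3! * 3!)
= 720 / (6 * 6)
= 20


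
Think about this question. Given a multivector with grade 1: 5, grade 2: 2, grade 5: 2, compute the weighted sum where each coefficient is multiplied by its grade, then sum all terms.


Grade-weighted sum = sum of grade_k * coefficient_k
1*5 = 5
2*2 = 4
5*2 = 10
Total = 5 + 4 + 10 = 19


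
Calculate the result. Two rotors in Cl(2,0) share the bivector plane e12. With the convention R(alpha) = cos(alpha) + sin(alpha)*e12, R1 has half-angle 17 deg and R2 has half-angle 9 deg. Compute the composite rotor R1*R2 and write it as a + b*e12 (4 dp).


Same-plane rotors commute and their half-angles add:
R1*R2 = cos(a1 + a2) + sin(a1 + a2)*e12.
a1 + a2 = 17 + 9 = 26 deg
cos(26 deg) = 0.8988
sin(26 deg) = 0.4384
R1*R2 = 0.8988 + 0.4384*e12


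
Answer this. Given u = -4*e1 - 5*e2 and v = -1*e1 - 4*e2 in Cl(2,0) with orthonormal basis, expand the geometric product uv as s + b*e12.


Expand: (-4*e1 - 5*e2)(-1*e1 - 4*e2)
= (-4)*(-1)*e1e1 + (-4)*(-4)*e1e2 + (-5)*(-1)*e2e1 + (-5)*(-4)*e2e2
Using e1^2 = e2^2 = 1, e2e1 = -e1e2:
Scalar part s = (-4)*(-1) + (-5)*(-4) = 4 + 20 = 24
Bivector part b = (-4)*(-4) - (-5)*(-1) = 16 - 5 = 11
uv = 24 + 11*e12


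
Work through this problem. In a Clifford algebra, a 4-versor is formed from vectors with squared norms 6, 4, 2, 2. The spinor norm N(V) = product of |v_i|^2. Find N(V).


Spinor norm N(V) = |v1|^2 * |v2|^2 * ... * |v4|^2
= 6 * 4 * 2 * 2
Running product: 6, 24, 48, 96
N(V) = 96


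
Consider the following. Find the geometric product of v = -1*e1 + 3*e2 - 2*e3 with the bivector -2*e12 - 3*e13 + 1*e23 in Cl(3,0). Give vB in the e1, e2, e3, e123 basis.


vB has grade-1 (vector) and grade-3 (trivector) parts: vB = (v _| B) + (v ^ B).
Vector part <vB>_1:
  e1: -v2*b12 - v3*b13 = -(3)*(-2) - (-2)*(-3) = 0
  e2: v1*b12 - v3*b23 = (-1)*(-2) - (-2)*(1) = 4
  e3: v1*b13 + v2*b23 = (-1)*(-3) + (3)*(1) = 6
Trivector part <vB>_3:
  e123: v1*b23 - v2*b13 + v3*b12 = (-1)*(1) - (3)*(-3) + (-2)*(-2) = 12
vB = 0*e1 + 4*e2 + 6*e3 + 12*e123


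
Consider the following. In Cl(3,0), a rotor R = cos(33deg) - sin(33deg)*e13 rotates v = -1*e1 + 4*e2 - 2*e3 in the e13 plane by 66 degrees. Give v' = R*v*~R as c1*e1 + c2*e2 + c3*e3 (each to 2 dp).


Rotor R = cos(33deg) - sin(33deg)*e13
Rotation angle theta = 2 * 33 = 66 degrees in the e13 plane (e1 -> e3).
The component perpendicular to the plane (e2) is invariant: v'_2 = v2 = 4.00
cos(66deg) = 0.4067, sin(66deg) = 0.9135
v'_1 = v1*cos(theta) - v3*sin(theta) = -1*0.4067 - (-2)*0.9135 = 1.42
v'_3 = v1*sin(theta) + v3*cos(theta) = -1*0.9135 + (-2)*0.4067 = -1.73
v' = 1.42*e1 + 4.00*e2 - 1.73*e3


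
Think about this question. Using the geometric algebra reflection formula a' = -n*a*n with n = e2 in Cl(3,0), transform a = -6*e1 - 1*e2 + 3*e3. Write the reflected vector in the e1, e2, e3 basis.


Reflection formula: a' = -n*a*n, with n = e2 (unit vector, n^2 = 1).
For reflection through hyperplane perp to e2:
The component along e2 flips sign, others stay.
a = (-6, -1, 3)
a' = (-6, 1, 3)
a' = -6*e1 + 1*e2 + 3*e3


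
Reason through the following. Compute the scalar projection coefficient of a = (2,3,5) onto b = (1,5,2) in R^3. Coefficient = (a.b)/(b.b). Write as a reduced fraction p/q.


Projection coefficient = (a . b) / (b . b)
a . b = 2*1 + 3*5 + 5*2
= 2 + 15 + 10 = 27
b . b = 1^2 + 5^2 + 2^2
= 1 + 25 + 4 = 30
Coefficient = 27/30
In lowest terms: 9/10


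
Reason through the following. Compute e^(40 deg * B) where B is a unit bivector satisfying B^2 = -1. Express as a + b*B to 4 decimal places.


For a unit bivector B with B^2 = -1, the exponential series gives
e^(theta*B) = cos(theta) + sin(theta)*B (the GA analogue of Euler's formula).
theta = 40 degrees = 0.698132 rad
cos(40 deg) = 0.7660
sin(40 deg) = 0.6428
exp(theta*B) = 0.7660 + 0.6428*B


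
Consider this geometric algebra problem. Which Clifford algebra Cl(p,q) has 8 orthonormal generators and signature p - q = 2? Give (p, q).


We need p + q = 8 and p - q = 2.
Adding: 2p = 8 + 2 = 10, so p = 5.
Then q = 8 - 5 = 3.
(p, q) = (5, 3)


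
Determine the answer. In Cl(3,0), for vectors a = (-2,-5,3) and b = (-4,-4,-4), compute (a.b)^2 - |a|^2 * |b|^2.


a . b = (-2)*(-4) + (-5)*(-4) + 3*(-4)
= 8 + 20 + (-12) = 16
|a|^2 = (-2)^2 + (-5)^2 + 3^2 = 38
|b|^2 = (-4)^2 + (-4)^2 + (-4)^2 = 48
(a.b)^2 = 16^2 = 256
|a|^2 * |b|^2 = 38 * 48 = 1824
Result = 256 - 1824 = -1568


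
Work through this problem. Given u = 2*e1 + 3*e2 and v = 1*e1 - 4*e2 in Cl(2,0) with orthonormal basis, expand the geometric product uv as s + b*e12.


Expand: (2*e1 + 3*e2)(1*e1 - 4*e2)
= 2*1*e1e1 + 2*(-4)*e1e2 + 3*1*e2e1 + 3*(-4)*e2e2
Using e1^2 = e2^2 = 1, e2e1 = -e1e2:
Scalar part s = 2*1 + 3*(-4) = 2 + (-12) = -10
Bivector part b = 2*(-4) - 3*1 = -8 - 3 = -11
uv = -10 - 11*e12


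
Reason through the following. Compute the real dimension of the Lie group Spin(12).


Spin(n) double-covers SO(n); both have Lie algebra so(n) of dimension n(n-1)/2.
n = 12
n(n-1) = 12 * 11 = 132
dim Spin(12) = 132/2 = 66


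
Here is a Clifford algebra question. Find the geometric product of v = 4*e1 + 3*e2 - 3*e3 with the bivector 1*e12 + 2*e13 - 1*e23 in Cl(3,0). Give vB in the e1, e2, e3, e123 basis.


vB has grade-1 (vector) and grade-3 (trivector) parts: vB = (v _| B) + (v ^ B).
Vector part <vB>_1:
  e1: -v2*b12 - v3*b13 = -(3)*(1) - (-3)*(2) = 3
  e2: v1*b12 - v3*b23 = (4)*(1) - (-3)*(-1) = 1
  e3: v1*b13 + v2*b23 = (4)*(2) + (3)*(-1) = 5
Trivector part <vB>_3:
  e123: v1*b23 - v2*b13 + v3*b12 = (4)*(-1) - (3)*(2) + (-3)*(1) = -13
vB = 3*e1 + 1*e2 + 5*e3 - 13*e123


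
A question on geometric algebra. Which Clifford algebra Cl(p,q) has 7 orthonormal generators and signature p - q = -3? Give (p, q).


We need p + q = 7 and p - q = -3.
Adding: 2p = 7 + (-3) = 4, so p = 2.
Then q = 7 - 2 = 5.
(p, q) = (2, 5)


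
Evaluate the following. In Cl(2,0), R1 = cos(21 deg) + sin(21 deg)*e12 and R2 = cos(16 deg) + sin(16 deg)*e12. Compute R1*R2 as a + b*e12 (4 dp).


Same-plane rotors commute and their half-angles add:
R1*R2 = cos(a1 + a2) + sin(a1 + a2)*e12.
a1 + a2 = 21 + 16 = 37 deg
cos(37 deg) = 0.7986
sin(37 deg) = 0.6018
R1*R2 = 0.7986 + 0.6018*e12


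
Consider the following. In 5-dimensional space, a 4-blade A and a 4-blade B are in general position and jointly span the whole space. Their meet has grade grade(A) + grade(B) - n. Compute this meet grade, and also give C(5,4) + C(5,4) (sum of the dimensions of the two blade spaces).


Meet grade = grade(A) + grade(B) - n
= 4 + 4 - 5 = 3
C(5,4) = 5
C(5,4) = 5
dim_A + dim_B = 5 + 5 = 10


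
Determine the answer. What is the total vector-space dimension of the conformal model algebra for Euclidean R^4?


The conformal model of R^4 uses Cl(5,1): the 4 Euclidean generators plus two extra orthogonal generators e+ (e+^2 = +1) and e- (e-^2 = -1), from which the null vectors e0, einf are built.
Number of generators m = 4 + 2 = 6.
dim Cl(p,q) = 2^m = 2^6 = 64


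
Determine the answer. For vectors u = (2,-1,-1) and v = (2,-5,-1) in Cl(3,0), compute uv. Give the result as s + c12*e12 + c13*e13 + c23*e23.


In Cl(3,0): e_i^2 = 1, e_ie_j = -e_je_i for i != j.
Scalar part = u . v = 2*2 + (-1)*(-5) + (-1)*(-1)
= 4 + 5 + 1 = 10
e12 coeff = 2*(-5) - (-1)*2 = -10 - (-2) = -8
e13 coeff = 2*(-1) - (-1)*2 = -2 - (-2) = 0
e23 coeff = (-1)*(-1) - (-1)*(-5) = 1 - 5 = -4
uv = 10 - 8*e12 + 0*e13 - 4*e23


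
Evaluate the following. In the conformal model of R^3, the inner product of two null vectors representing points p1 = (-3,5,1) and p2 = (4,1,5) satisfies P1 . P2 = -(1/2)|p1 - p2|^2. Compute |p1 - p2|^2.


p1 - p2 = (-7, 4, -4)
|p1 - p2|^2 = (-7)^2 + 4^2 + (-4)^2
= 49 + 16 + 16
= 81


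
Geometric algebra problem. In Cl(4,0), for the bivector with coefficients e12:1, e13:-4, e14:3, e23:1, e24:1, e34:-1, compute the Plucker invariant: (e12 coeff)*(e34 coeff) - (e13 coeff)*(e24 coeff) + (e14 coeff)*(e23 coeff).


Plucker relation: af - be + cd
a*f = 1*(-1) = -1
b*e = (-4)*1 = -4
c*d = 3*1 = 3
af - be + cd = -1 - (-4) + 3
= 6


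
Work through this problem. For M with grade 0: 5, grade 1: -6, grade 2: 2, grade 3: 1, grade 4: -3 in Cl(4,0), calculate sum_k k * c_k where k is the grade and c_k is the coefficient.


Grade-weighted sum = sum of grade_k * coefficient_k
0*5 = 0
1*(-6) = -6
2*2 = 4
3*1 = 3
4*(-3) = -12
Total = 0 + (-6) + 4 + 3 + (-12) = -11


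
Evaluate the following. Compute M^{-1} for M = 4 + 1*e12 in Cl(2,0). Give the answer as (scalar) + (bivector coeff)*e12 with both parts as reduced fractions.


M = 4 + 1*e12, where e12^2 = -1.
Since M commutes with its reverse ~M = a - b*e12, M * ~M = a^2 - b^2*e12^2 = a^2 + b^2.
So M^{-1} = ~M / (a^2 + b^2) = (a - b*e12)/(a^2 + b^2).
a^2 + b^2 = 16 + 1 = 17
Scalar part = 4/17 = 4/17
Bivector coeff = -1/17 = -1/17
M^{-1} = 4/17 - 1/17*e12


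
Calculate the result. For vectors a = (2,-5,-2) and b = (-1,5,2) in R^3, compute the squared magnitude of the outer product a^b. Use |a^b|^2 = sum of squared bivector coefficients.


a wedge b = (a1*b2 - a2*b1)*e12 + (a1*b3 - a3*b1)*e13 + (a2*b3 - a3*b2)*e23
e12 coeff: 2*5 - (-5)*(-1) = 10 - 5 = 5
e13 coeff: 2*2 - (-2)*(-1) = 4 - 2 = 2
e23 coeff: (-5)*2 - (-2)*5 = -10 - (-10) = 0
|a wedge b|^2 = 5^2 + 2^2 + 0^2
= 25 + 4 + 0
= 29


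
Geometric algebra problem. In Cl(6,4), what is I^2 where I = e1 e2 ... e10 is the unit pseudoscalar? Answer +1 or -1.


The pseudoscalar I = e1...e_n (product of all n generators) of Cl(p,q) satisfies I^2 = (-1)^(q + n(n-1)/2).
p = 6, q = 4, n = p + q = 10
n(n-1)/2 = 10 * 9 / 2 = 45
Exponent = q + n(n-1)/2 = 4 + 45 = 49
I^2 = (-1)^49 = -1


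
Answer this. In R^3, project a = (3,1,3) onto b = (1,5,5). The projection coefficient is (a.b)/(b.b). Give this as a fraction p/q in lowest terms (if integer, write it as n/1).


Projection coefficient = (a . b) / (b . b)
a . b = 3*1 + 1*5 + 3*5
= 3 + 5 + 15 = 23
b . b = 1^2 + 5^2 + 5^2
= 1 + 25 + 25 = 51
Coefficient = 23/51
In lowest terms: 23/51


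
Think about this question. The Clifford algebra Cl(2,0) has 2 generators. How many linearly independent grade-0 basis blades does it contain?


Number of grade-k basis blades in Cl(p,q) with n = p + q is C(n, k).
n = 2 + 0 = 2
C(2, 0) = 2! / (0! * 2!)
= 2 / (1 * 2)
= 1


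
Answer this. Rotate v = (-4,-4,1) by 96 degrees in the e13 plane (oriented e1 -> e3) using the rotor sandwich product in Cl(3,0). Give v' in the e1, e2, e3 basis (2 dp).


Rotor R = cos(48deg) - sin(48deg)*e13
Rotation angle theta = 2 * 48 = 96 degrees in the e13 plane (e1 -> e3).
The component perpendicular to the plane (e2) is invariant: v'_2 = v2 = -4.00
cos(96deg) = -0.1045, sin(96deg) = 0.9945
v'_1 = v1*cos(theta) - v3*sin(theta) = -4*(-0.1045) - 1*0.9945 = -0.58
v'_3 = v1*sin(theta) + v3*cos(theta) = -4*0.9945 + 1*(-0.1045) = -4.08
v' = -0.58*e1 - 4.00*e2 - 4.08*e3


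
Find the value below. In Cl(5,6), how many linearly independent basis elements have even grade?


Even subalgebra dimension = 2^(n-1)
n = 5 + 6 = 11
2^(11 - 1) = 2^10 = 1024
Verification: sum of C(11,k) for even k = 1 + 55 + 330 + 462 + 165 + 11 = 1024
Result = 1024


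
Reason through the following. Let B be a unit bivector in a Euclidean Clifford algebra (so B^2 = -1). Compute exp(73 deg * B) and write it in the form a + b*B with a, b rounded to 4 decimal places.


For a unit bivector B with B^2 = -1, the exponential series gives
e^(theta*B) = cos(theta) + sin(theta)*B (the GA analogue of Euler's formula).
theta = 73 degrees = 1.27409 rad
cos(73 deg) = 0.2924
sin(73 deg) = 0.9563
exp(theta*B) = 0.2924 + 0.9563*B


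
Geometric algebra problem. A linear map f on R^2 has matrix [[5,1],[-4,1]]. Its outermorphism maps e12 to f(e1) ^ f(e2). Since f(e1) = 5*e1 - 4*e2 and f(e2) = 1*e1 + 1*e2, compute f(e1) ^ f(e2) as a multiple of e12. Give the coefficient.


The outermorphism of a linear map f sends e1^e2 to f(e1)^f(e2).
f(e1) = 5*e1 - 4*e2
f(e2) = 1*e1 + 1*e2
f(e1) ^ f(e2) = (5*e1 - 4*e2) ^ (1*e1 + 1*e2)
= 5*1*e12 + (-4)*1*e21
= (5 - (-4))*e12
= 9*e12
Coefficient = 9


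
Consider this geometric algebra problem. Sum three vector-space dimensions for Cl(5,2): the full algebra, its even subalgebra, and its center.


n = 5 + 2 = 7
Total dim = 2^7 = 128
Even subalgebra dim = 2^6 = 64
n is odd, so center dim = 2
Sum = 128 + 64 + 2 = 194


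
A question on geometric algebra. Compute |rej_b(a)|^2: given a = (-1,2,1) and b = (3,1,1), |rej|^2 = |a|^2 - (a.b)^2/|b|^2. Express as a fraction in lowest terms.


|a|^2 = (-1)^2 + 2^2 + 1^2 = 6
|b|^2 = 3^2 + 1^2 + 1^2 = 11
a . b = (-1)*3 + 2*1 + 1*1 = 0
(a.b)^2 = 0^2 = 0
|rej|^2 = 6 - 0/11
= (66 - 0)/11
= 66/11
In lowest terms: 6/1


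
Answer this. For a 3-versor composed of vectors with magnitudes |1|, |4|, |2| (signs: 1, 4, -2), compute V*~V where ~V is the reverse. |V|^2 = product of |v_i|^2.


Each vector v_i has |v_i|^2 = s_i^2
Squared scales: 1^2 = 1, 4^2 = 16, (-2)^2 = 4
|V|^2 = 1 * 16 * 4
= 64


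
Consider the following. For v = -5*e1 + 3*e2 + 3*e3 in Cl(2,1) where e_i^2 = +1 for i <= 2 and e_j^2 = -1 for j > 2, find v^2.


v^2 = sum of c_i^2 * e_i^2
Positive signature terms (e_i^2 = +1): (-5)^2 + 3^2 = 34
Negative signature terms (e_j^2 = -1): 3^2 = 9
v^2 = 34 - 9 = 25


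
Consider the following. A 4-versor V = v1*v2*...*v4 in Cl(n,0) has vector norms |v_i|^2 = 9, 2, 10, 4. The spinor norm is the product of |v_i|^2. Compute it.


Spinor norm N(V) = |v1|^2 * |v2|^2 * ... * |v4|^2
= 9 * 2 * 10 * 4
Running product: 9, 18, 180, 720
N(V) = 720


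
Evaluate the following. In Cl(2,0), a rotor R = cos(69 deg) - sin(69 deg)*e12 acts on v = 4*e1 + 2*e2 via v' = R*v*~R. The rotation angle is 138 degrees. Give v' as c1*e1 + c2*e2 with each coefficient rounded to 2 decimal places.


Rotor R = cos(69deg) - sin(69deg)*e12
Rotation angle theta = 2 * 69 = 138 degrees
v' = R*v*~R rotates v by theta.
cos(138deg) = -0.7431, sin(138deg) = 0.6691
v'_1 = 4*cos(138deg) - 2*sin(138deg)
= 4*(-0.7431) - 2*0.6691
= -4.31
v'_2 = 4*sin(138deg) + 2*cos(138deg)
= 4*0.6691 + 2*(-0.7431)
= 1.19
v' = -4.31*e1 + 1.19*e2


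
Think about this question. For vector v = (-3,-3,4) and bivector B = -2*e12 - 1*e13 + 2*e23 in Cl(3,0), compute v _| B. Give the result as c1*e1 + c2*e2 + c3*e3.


Left contraction v _| B = <vB>_1 (grade-1 part of the geometric product vB).
Using e1_|e12 = e2, e2_|e12 = -e1, e1_|e13 = e3, e3_|e13 = -e1, e2_|e23 = e3, e3_|e23 = -e2:
e1 coeff: -v2*b12 - v3*b13 = -(-3)*(-2) - (4)*(-1) = -2
e2 coeff: v1*b12 - v3*b23 = (-3)*(-2) - (4)*(2) = -2
e3 coeff: v1*b13 + v2*b23 = (-3)*(-1) + (-3)*(2) = -3
v _| B = -2*e1 - 2*e2 - 3*e3


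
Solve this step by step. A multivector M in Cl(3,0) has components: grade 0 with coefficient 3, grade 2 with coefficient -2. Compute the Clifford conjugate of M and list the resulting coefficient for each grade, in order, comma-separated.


Clifford conjugate sign for grade k: (-1)^(k(k+1)/2)
Grade 0: (-1)^(0*1/2) = (-1)^0 = 1, coeff 3 -> 3
Grade 2: (-1)^(2*3/2) = (-1)^3 = -1, coeff -2 -> 2
Conjugated coefficients: 3, 2


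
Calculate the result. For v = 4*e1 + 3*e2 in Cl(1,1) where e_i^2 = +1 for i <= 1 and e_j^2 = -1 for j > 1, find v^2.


v^2 = sum of c_i^2 * e_i^2
Positive signature terms (e_i^2 = +1): 4^2 = 16
Negative signature terms (e_j^2 = -1): 3^2 = 9
v^2 = 16 - 9 = 7


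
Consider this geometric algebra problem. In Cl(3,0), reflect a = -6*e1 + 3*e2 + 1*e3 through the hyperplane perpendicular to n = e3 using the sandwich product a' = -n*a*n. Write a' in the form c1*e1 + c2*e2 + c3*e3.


Reflection formula: a' = -n*a*n, with n = e3 (unit vector, n^2 = 1).
For reflection through hyperplane perp to e3:
The component along e3 flips sign, others stay.
a = (-6, 3, 1)
a' = (-6, 3, -1)
a' = -6*e1 + 3*e2 - 1*e3


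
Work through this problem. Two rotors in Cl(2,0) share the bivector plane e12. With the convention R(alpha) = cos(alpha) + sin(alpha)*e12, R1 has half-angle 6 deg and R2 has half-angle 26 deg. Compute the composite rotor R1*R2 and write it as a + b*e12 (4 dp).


Same-plane rotors commute and their half-angles add:
R1*R2 = cos(a1 + a2) + sin(a1 + a2)*e12.
a1 + a2 = 6 + 26 = 32 deg
cos(32 deg) = 0.8480
sin(32 deg) = 0.5299
R1*R2 = 0.8480 + 0.5299*e12


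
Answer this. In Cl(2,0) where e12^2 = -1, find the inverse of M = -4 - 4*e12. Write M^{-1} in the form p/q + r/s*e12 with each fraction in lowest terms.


M = -4 - 4*e12, where e12^2 = -1.
Since M commutes with its reverse ~M = a - b*e12, M * ~M = a^2 - b^2*e12^2 = a^2 + b^2.
So M^{-1} = ~M / (a^2 + b^2) = (a - b*e12)/(a^2 + b^2).
a^2 + b^2 = 16 + 16 = 32
Scalar part = -4/32 = -1/8
Bivector coeff = 4/32 = 1/8
M^{-1} = -1/8 + 1/8*e12


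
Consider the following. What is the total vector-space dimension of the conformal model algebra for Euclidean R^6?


The conformal model of R^6 uses Cl(7,1): the 6 Euclidean generators plus two extra orthogonal generators e+ (e+^2 = +1) and e- (e-^2 = -1), from which the null vectors e0, einf are built.
Number of generators m = 6 + 2 = 8.
dim Cl(p,q) = 2^m = 2^8 = 256


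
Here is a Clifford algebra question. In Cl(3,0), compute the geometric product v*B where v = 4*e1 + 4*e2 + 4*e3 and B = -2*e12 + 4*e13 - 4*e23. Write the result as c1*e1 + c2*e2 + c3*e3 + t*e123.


vB has grade-1 (vector) and grade-3 (trivector) parts: vB = (v _| B) + (v ^ B).
Vector part <vB>_1:
  e1: -v2*b12 - v3*b13 = -(4)*(-2) - (4)*(4) = -8
  e2: v1*b12 - v3*b23 = (4)*(-2) - (4)*(-4) = 8
  e3: v1*b13 + v2*b23 = (4)*(4) + (4)*(-4) = 0
Trivector part <vB>_3:
  e123: v1*b23 - v2*b13 + v3*b12 = (4)*(-4) - (4)*(4) + (4)*(-2) = -40
vB = -8*e1 + 8*e2 + 0*e3 - 40*e123


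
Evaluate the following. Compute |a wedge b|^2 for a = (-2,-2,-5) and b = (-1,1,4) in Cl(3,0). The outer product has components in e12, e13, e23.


a wedge b = (a1*b2 - a2*b1)*e12 + (a1*b3 - a3*b1)*e13 + (a2*b3 - a3*b2)*e23
e12 coeff: (-2)*1 - (-2)*(-1) = -2 - 2 = -4
e13 coeff: (-2)*4 - (-5)*(-1) = -8 - 5 = -13
e23 coeff: (-2)*4 - (-5)*1 = -8 - (-5) = -3
|a wedge b|^2 = (-4)^2 + (-13)^2 + (-3)^2
= 16 + 169 + 9
= 194


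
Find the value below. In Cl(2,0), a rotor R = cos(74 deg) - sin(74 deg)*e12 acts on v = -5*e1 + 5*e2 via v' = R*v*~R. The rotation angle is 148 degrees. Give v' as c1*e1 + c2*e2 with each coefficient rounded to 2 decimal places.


Rotor R = cos(74deg) - sin(74deg)*e12
Rotation angle theta = 2 * 74 = 148 degrees
v' = R*v*~R rotates v by theta.
cos(148deg) = -0.8480, sin(148deg) = 0.5299
v'_1 = -5*cos(148deg) - 5*sin(148deg)
= -5*(-0.8480) - 5*0.5299
= 1.59
v'_2 = -5*sin(148deg) + 5*cos(148deg)
= -5*0.5299 + 5*(-0.8480)
= -6.89
v' = 1.59*e1 - 6.89*e2


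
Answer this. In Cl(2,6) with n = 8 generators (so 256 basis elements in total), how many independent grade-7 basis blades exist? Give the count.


Number of grade-k basis blades in Cl(p,q) with n = p + q is C(n, k).
n = 2 + 6 = 8
C(8, 7) = 8! / (7! * 1!)
= 40320 / (5040 * 1)
= 8


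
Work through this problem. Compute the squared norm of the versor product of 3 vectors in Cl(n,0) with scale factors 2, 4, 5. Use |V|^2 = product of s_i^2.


Each vector v_i has |v_i|^2 = s_i^2
Squared scales: 2^2 = 4, 4^2 = 16, 5^2 = 25
|V|^2 = 4 * 16 * 25
= 1600


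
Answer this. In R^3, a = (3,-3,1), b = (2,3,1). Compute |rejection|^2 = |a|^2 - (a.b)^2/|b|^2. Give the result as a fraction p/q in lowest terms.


|a|^2 = 3^2 + (-3)^2 + 1^2 = 19
|b|^2 = 2^2 + 3^2 + 1^2 = 14
a . b = 3*2 + (-3)*3 + 1*1 = -2
(a.b)^2 = (-2)^2 = 4
|rej|^2 = 19 - 4/14
= (266 - 4)/14
= 262/14
In lowest terms: 131/7


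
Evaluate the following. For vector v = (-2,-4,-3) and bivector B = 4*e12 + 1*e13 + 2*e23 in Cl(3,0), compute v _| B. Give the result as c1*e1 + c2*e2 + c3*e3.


Left contraction v _| B = <vB>_1 (grade-1 part of the geometric product vB).
Using e1_|e12 = e2, e2_|e12 = -e1, e1_|e13 = e3, e3_|e13 = -e1, e2_|e23 = e3, e3_|e23 = -e2:
e1 coeff: -v2*b12 - v3*b13 = -(-4)*(4) - (-3)*(1) = 19
e2 coeff: v1*b12 - v3*b23 = (-2)*(4) - (-3)*(2) = -2
e3 coeff: v1*b13 + v2*b23 = (-2)*(1) + (-4)*(2) = -10
v _| B = 19*e1 - 2*e2 - 10*e3


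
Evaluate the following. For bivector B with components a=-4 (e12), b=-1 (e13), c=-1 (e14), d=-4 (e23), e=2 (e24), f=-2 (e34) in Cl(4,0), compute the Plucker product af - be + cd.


Plucker relation: af - be + cd
a*f = (-4)*(-2) = 8
b*e = (-1)*2 = -2
c*d = (-1)*(-4) = 4
af - be + cd = 8 - (-2) + 4
= 14


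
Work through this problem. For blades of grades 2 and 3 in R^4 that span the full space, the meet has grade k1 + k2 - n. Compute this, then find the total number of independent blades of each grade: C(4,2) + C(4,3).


Meet grade = grade(A) + grade(B) - n
= 2 + 3 - 4 = 1
C(4,2) = 6
C(4,3) = 4
dim_A + dim_B = 6 + 4 = 10


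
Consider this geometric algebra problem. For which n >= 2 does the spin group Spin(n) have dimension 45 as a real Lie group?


dim Spin(n) = dim so(n) = n(n-1)/2.
Solve n(n-1)/2 = 45, i.e. n^2 - n - 90 = 0.
Discriminant = 1 + 8*45 = 361
n = (1 + sqrt(361))/2 = (1 + 19)/2 = 10


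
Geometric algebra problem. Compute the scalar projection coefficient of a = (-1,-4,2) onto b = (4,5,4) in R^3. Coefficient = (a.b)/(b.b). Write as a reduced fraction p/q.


Projection coefficient = (a . b) / (b . b)
a . b = (-1)*4 + (-4)*5 + 2*4
= -4 + (-20) + 8 = -16
b . b = 4^2 + 5^2 + 4^2
= 16 + 25 + 16 = 57
Coefficient = -16/57
In lowest terms: -16/57


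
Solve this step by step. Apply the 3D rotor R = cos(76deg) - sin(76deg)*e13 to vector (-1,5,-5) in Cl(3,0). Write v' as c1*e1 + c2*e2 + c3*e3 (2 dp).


Rotor R = cos(76deg) - sin(76deg)*e13
Rotation angle theta = 2 * 76 = 152 degrees in the e13 plane (e1 -> e3).
The component perpendicular to the plane (e2) is invariant: v'_2 = v2 = 5.00
cos(152deg) = -0.8829, sin(152deg) = 0.4695
v'_1 = v1*cos(theta) - v3*sin(theta) = -1*(-0.8829) - (-5)*0.4695 = 3.23
v'_3 = v1*sin(theta) + v3*cos(theta) = -1*0.4695 + (-5)*(-0.8829) = 3.95
v' = 3.23*e1 + 5.00*e2 + 3.95*e3


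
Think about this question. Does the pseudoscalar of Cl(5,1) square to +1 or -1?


The pseudoscalar I = e1...e_n (product of all n generators) of Cl(p,q) satisfies I^2 = (-1)^(q + n(n-1)/2).
p = 5, q = 1, n = p + q = 6
n(n-1)/2 = 6 * 5 / 2 = 15
Exponent = q + n(n-1)/2 = 1 + 15 = 16
I^2 = (-1)^16 = +1


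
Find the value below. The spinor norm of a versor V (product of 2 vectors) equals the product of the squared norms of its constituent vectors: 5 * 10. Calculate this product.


Spinor norm N(V) = |v1|^2 * |v2|^2 * ... * |v2|^2
= 5 * 10
Running product: 5, 50
N(V) = 50


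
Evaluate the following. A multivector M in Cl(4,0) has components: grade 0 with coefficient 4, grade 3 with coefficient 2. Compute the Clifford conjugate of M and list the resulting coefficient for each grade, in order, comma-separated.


Clifford conjugate sign for grade k: (-1)^(k(k+1)/2)
Grade 0: (-1)^(0*1/2) = (-1)^0 = 1, coeff 4 -> 4
Grade 3: (-1)^(3*4/2) = (-1)^6 = 1, coeff 2 -> 2
Conjugated coefficients: 4, 2


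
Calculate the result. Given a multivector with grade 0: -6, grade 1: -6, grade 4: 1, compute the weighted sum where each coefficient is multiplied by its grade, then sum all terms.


Grade-weighted sum = sum of grade_k * coefficient_k
0*(-6) = 0
1*(-6) = -6
4*1 = 4
Total = 0 + (-6) + 4 = -2


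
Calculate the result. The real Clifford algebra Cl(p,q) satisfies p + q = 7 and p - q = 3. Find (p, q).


We need p + q = 7 and p - q = 3.
Adding: 2p = 7 + 3 = 10, so p = 5.
Then q = 7 - 5 = 2.
(p, q) = (5, 2)


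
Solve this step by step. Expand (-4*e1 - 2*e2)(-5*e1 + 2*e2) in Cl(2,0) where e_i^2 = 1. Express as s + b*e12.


Expand: (-4*e1 - 2*e2)(-5*e1 + 2*e2)
= (-4)*(-5)*e1e1 + (-4)*2*e1e2 + (-2)*(-5)*e2e1 + (-2)*2*e2e2
Using e1^2 = e2^2 = 1, e2e1 = -e1e2:
Scalar part s = (-4)*(-5) + (-2)*2 = 20 + (-4) = 16
Bivector part b = (-4)*2 - (-2)*(-5) = -8 - 10 = -18
uv = 16 - 18*e12


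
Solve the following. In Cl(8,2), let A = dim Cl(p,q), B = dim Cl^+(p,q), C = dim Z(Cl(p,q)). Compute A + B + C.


n = 8 + 2 = 10
Total dim = 2^10 = 1024
Even subalgebra dim = 2^9 = 512
n is even, so center dim = 1
Sum = 1024 + 512 + 1 = 1537


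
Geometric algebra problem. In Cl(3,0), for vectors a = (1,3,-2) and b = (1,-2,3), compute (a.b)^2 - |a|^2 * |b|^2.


a . b = 1*1 + 3*(-2) + (-2)*3
= 1 + (-6) + (-6) = -11
|a|^2 = 1^2 + 3^2 + (-2)^2 = 14
|b|^2 = 1^2 + (-2)^2 + 3^2 = 14
(a.b)^2 = (-11)^2 = 121
|a|^2 * |b|^2 = 14 * 14 = 196
Result = 121 - 196 = -75


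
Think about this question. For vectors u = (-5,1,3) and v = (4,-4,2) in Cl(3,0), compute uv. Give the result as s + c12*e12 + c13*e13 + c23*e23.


In Cl(3,0): e_i^2 = 1, e_ie_j = -e_je_i for i != j.
Scalar part = u . v = (-5)*4 + 1*(-4) + 3*2
= -20 + (-4) + 6 = -18
e12 coeff = (-5)*(-4) - 1*4 = 20 - 4 = 16
e13 coeff = (-5)*2 - 3*4 = -10 - 12 = -22
e23 coeff = 1*2 - 3*(-4) = 2 - (-12) = 14
uv = -18 + 16*e12 - 22*e13 + 14*e23


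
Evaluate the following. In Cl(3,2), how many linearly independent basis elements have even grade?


Even subalgebra dimension = 2^(n-1)
n = 3 + 2 = 5
2^(5 - 1) = 2^4 = 16
Verification: sum of C(5,k) for even k = 1 + 10 + 5 = 16
Result = 16


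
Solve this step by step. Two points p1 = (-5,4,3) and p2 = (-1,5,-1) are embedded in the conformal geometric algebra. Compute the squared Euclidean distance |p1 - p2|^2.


p1 - p2 = (-4, -1, 4)
|p1 - p2|^2 = (-4)^2 + (-1)^2 + 4^2
= 16 + 1 + 16
= 33


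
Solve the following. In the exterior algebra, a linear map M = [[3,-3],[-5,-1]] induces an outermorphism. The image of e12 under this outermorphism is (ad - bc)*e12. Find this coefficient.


The outermorphism of a linear map f sends e1^e2 to f(e1)^f(e2).
f(e1) = 3*e1 - 5*e2
f(e2) = -3*e1 - 1*e2
f(e1) ^ f(e2) = (3*e1 - 5*e2) ^ (-3*e1 - 1*e2)
= 3*(-1)*e12 + (-5)*(-3)*e21
= (-3 - 15)*e12
= -18*e12
Coefficient = -18


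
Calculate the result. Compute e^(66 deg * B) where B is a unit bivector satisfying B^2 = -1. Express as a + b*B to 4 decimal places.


For a unit bivector B with B^2 = -1, the exponential series gives
e^(theta*B) = cos(theta) + sin(theta)*B (the GA analogue of Euler's formula).
theta = 66 degrees = 1.151917 rad
cos(66 deg) = 0.4067
sin(66 deg) = 0.9135
exp(theta*B) = 0.4067 + 0.9135*B


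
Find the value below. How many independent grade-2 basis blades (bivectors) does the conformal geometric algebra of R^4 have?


The conformal model of R^4 uses Cl(5,1) with m = 4 + 2 = 6 generators.
Number of grade-2 blades = C(m, 2) = C(6, 2)
= 6*5/2 = 15


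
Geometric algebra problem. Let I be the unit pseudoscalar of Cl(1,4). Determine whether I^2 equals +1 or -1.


The pseudoscalar I = e1...e_n (product of all n generators) of Cl(p,q) satisfies I^2 = (-1)^(q + n(n-1)/2).
p = 1, q = 4, n = p + q = 5
n(n-1)/2 = 5 * 4 / 2 = 10
Exponent = q + n(n-1)/2 = 4 + 10 = 14
I^2 = (-1)^14 = +1


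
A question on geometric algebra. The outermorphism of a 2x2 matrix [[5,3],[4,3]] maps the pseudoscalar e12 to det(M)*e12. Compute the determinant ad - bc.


The outermorphism of a linear map f sends e1^e2 to f(e1)^f(e2).
f(e1) = 5*e1 + 4*e2
f(e2) = 3*e1 + 3*e2
f(e1) ^ f(e2) = (5*e1 + 4*e2) ^ (3*e1 + 3*e2)
= 5*3*e12 + 4*3*e21
= (15 - 12)*e12
= 3*e12
Coefficient = 3


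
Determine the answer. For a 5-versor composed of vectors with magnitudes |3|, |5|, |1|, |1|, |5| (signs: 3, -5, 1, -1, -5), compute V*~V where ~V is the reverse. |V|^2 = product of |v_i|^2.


Each vector v_i has |v_i|^2 = s_i^2
Squared scales: 3^2 = 9, (-5)^2 = 25, 1^2 = 1, (-1)^2 = 1, (-5)^2 = 25
|V|^2 = 9 * 25 * 1 * 1 * 25
= 5625


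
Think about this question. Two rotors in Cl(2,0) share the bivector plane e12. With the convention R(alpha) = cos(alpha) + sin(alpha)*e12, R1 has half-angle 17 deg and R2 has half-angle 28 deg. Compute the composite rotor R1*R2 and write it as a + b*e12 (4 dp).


Same-plane rotors commute and their half-angles add:
R1*R2 = cos(a1 + a2) + sin(a1 + a2)*e12.
a1 + a2 = 17 + 28 = 45 deg
cos(45 deg) = 0.7071
sin(45 deg) = 0.7071
R1*R2 = 0.7071 + 0.7071*e12


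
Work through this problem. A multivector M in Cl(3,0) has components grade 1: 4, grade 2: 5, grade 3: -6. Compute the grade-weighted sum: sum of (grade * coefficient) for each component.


Grade-weighted sum = sum of grade_k * coefficient_k
1*4 = 4
2*5 = 10
3*(-6) = -18
Total = 4 + 10 + (-18) = -4


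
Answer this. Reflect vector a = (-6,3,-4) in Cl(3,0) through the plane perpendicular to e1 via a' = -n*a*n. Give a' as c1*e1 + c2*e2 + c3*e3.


Reflection formula: a' = -n*a*n, with n = e1 (unit vector, n^2 = 1).
For reflection through hyperplane perp to e1:
The component along e1 flips sign, others stay.
a = (-6, 3, -4)
a' = (6, 3, -4)
a' = 6*e1 + 3*e2 - 4*e3


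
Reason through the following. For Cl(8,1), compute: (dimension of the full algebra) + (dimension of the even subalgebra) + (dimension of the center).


n = 8 + 1 = 9
Total dim = 2^9 = 512
Even subalgebra dim = 2^8 = 256
n is odd, so center dim = 2
Sum = 512 + 256 + 2 = 770


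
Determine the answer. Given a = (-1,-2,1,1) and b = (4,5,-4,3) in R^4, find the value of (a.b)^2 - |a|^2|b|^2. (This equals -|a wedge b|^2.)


a . b = (-1)*4 + (-2)*5 + 1*(-4) + 1*3
= -4 + (-10) + (-4) + 3 = -15
|a|^2 = (-1)^2 + (-2)^2 + 1^2 + 1^2 = 7
|b|^2 = 4^2 + 5^2 + (-4)^2 + 3^2 = 66
(a.b)^2 = (-15)^2 = 225
|a|^2 * |b|^2 = 7 * 66 = 462
Result = 225 - 462 = -237


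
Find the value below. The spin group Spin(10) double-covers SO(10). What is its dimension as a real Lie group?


Spin(n) double-covers SO(n); both have Lie algebra so(n) of dimension n(n-1)/2.
n = 10
n(n-1) = 10 * 9 = 90
dim Spin(10) = 90/2 = 45


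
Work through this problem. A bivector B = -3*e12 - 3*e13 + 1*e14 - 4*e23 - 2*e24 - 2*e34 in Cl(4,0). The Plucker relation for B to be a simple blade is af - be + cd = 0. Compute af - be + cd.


Plucker relation: af - be + cd
a*f = (-3)*(-2) = 6
b*e = (-3)*(-2) = 6
c*d = 1*(-4) = -4
af - be + cd = 6 - 6 + (-4)
= -4


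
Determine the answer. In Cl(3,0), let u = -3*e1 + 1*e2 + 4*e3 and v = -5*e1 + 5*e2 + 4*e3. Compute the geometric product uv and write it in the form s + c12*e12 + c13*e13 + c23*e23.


In Cl(3,0): e_i^2 = 1, e_ie_j = -e_je_i for i != j.
Scalar part = u . v = (-3)*(-5) + 1*5 + 4*4
= 15 + 5 + 16 = 36
e12 coeff = (-3)*5 - 1*(-5) = -15 - (-5) = -10
e13 coeff = (-3)*4 - 4*(-5) = -12 - (-20) = 8
e23 coeff = 1*4 - 4*5 = 4 - 20 = -16
uv = 36 - 10*e12 + 8*e13 - 16*e23


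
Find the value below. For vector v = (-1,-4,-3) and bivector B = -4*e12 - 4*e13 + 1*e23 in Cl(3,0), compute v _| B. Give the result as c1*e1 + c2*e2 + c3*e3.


Left contraction v _| B = <vB>_1 (grade-1 part of the geometric product vB).
Using e1_|e12 = e2, e2_|e12 = -e1, e1_|e13 = e3, e3_|e13 = -e1, e2_|e23 = e3, e3_|e23 = -e2:
e1 coeff: -v2*b12 - v3*b13 = -(-4)*(-4) - (-3)*(-4) = -28
e2 coeff: v1*b12 - v3*b23 = (-1)*(-4) - (-3)*(1) = 7
e3 coeff: v1*b13 + v2*b23 = (-1)*(-4) + (-4)*(1) = 0
v _| B = -28*e1 + 7*e2 + 0*e3


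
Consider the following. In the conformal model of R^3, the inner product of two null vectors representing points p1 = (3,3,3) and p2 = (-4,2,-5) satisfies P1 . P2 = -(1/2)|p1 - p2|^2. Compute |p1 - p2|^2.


p1 - p2 = (7, 1, 8)
|p1 - p2|^2 = 7^2 + 1^2 + 8^2
= 49 + 1 + 64
= 114


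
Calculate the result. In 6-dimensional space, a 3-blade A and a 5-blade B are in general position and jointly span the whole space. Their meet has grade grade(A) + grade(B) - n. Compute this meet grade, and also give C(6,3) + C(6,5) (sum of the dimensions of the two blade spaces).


Meet grade = grade(A) + grade(B) - n
= 3 + 5 - 6 = 2
C(6,3) = 20
C(6,5) = 6
dim_A + dim_B = 20 + 6 = 26


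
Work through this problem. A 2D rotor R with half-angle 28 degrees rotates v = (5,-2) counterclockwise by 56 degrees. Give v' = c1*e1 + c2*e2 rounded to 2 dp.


Rotor R = cos(28deg) - sin(28deg)*e12
Rotation angle theta = 2 * 28 = 56 degrees
v' = R*v*~R rotates v by theta.
cos(56deg) = 0.5592, sin(56deg) = 0.8290
v'_1 = 5*cos(56deg) - (-2)*sin(56deg)
= 5*0.5592 - (-2)*0.8290
= 4.45
v'_2 = 5*sin(56deg) + (-2)*cos(56deg)
= 5*0.8290 + (-2)*0.5592
= 3.03
v' = 4.45*e1 + 3.03*e2


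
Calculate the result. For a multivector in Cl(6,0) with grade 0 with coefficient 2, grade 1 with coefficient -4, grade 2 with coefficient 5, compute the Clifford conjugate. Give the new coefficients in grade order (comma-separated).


Clifford conjugate sign for grade k: (-1)^(k(k+1)/2)
Grade 0: (-1)^(0*1/2) = (-1)^0 = 1, coeff 2 -> 2
Grade 1: (-1)^(1*2/2) = (-1)^1 = -1, coeff -4 -> 4
Grade 2: (-1)^(2*3/2) = (-1)^3 = -1, coeff 5 -> -5
Conjugated coefficients: 2, 4, -5


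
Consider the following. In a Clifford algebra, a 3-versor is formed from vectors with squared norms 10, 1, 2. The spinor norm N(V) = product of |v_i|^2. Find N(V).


Spinor norm N(V) = |v1|^2 * |v2|^2 * ... * |v3|^2
= 10 * 1 * 2
Running product: 10, 10, 20
N(V) = 20


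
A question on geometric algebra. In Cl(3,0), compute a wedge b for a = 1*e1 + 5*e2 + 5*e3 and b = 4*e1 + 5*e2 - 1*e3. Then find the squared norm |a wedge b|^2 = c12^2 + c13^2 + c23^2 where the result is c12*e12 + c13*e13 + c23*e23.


a wedge b = (a1*b2 - a2*b1)*e12 + (a1*b3 - a3*b1)*e13 + (a2*b3 - a3*b2)*e23
e12 coeff: 1*5 - 5*4 = 5 - 20 = -15
e13 coeff: 1*(-1) - 5*4 = -1 - 20 = -21
e23 coeff: 5*(-1) - 5*5 = -5 - 25 = -30
|a wedge b|^2 = (-15)^2 + (-21)^2 + (-30)^2
= 225 + 441 + 900
= 1566


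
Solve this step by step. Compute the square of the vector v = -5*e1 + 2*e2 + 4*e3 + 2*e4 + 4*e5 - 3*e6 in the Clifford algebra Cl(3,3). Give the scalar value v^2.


v^2 = sum of c_i^2 * e_i^2
Positive signature terms (e_i^2 = +1): (-5)^2 + 2^2 + 4^2 = 45
Negative signature terms (e_j^2 = -1): 2^2 + 4^2 + (-3)^2 = 29
v^2 = 45 - 29 = 16


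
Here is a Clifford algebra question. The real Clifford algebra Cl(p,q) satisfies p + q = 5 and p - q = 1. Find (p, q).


We need p + q = 5 and p - q = 1.
Adding: 2p = 5 + 1 = 6, so p = 3.
Then q = 5 - 3 = 2.
(p, q) = (3, 2)


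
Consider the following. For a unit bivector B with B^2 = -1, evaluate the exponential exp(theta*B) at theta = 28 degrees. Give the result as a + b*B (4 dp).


For a unit bivector B with B^2 = -1, the exponential series gives
e^(theta*B) = cos(theta) + sin(theta)*B (the GA analogue of Euler's formula).
theta = 28 degrees = 0.488692 rad
cos(28 deg) = 0.8829
sin(28 deg) = 0.4695
exp(theta*B) = 0.8829 + 0.4695*B


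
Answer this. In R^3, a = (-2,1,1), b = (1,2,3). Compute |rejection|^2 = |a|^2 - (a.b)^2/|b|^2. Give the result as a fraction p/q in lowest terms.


|a|^2 = (-2)^2 + 1^2 + 1^2 = 6
|b|^2 = 1^2 + 2^2 + 3^2 = 14
a . b = (-2)*1 + 1*2 + 1*3 = 3
(a.b)^2 = 3^2 = 9
|rej|^2 = 6 - 9/14
= (84 - 9)/14
= 75/14
In lowest terms: 75/14


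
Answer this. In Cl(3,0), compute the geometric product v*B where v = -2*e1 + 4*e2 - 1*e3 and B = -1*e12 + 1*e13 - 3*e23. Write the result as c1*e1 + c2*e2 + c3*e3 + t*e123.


vB has grade-1 (vector) and grade-3 (trivector) parts: vB = (v _| B) + (v ^ B).
Vector part <vB>_1:
  e1: -v2*b12 - v3*b13 = -(4)*(-1) - (-1)*(1) = 5
  e2: v1*b12 - v3*b23 = (-2)*(-1) - (-1)*(-3) = -1
  e3: v1*b13 + v2*b23 = (-2)*(1) + (4)*(-3) = -14
Trivector part <vB>_3:
  e123: v1*b23 - v2*b13 + v3*b12 = (-2)*(-3) - (4)*(1) + (-1)*(-1) = 3
vB = 5*e1 - 1*e2 - 14*e3 + 3*e123


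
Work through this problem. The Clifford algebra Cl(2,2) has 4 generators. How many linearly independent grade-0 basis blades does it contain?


Number of grade-k basis blades in Cl(p,q) with n = p + q is C(n, k).
n = 2 + 2 = 4
C(4, 0) = 4! / (0! * 4!)
= 24 / (1 * 24)
= 1


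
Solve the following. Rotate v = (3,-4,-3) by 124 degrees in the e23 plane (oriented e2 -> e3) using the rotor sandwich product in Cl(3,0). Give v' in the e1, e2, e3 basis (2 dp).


Rotor R = cos(62deg) - sin(62deg)*e23
Rotation angle theta = 2 * 62 = 124 degrees in the e23 plane (e2 -> e3).
The component perpendicular to the plane (e1) is invariant: v'_1 = v1 = 3.00
cos(124deg) = -0.5592, sin(124deg) = 0.8290
v'_2 = v2*cos(theta) - v3*sin(theta) = -4*(-0.5592) - (-3)*0.8290 = 4.72
v'_3 = v2*sin(theta) + v3*cos(theta) = -4*0.8290 + (-3)*(-0.5592) = -1.64
v' = 3.00*e1 + 4.72*e2 - 1.64*e3


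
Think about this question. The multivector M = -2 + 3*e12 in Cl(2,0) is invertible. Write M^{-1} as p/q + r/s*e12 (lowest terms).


M = -2 + 3*e12, where e12^2 = -1.
Since M commutes with its reverse ~M = a - b*e12, M * ~M = a^2 - b^2*e12^2 = a^2 + b^2.
So M^{-1} = ~M / (a^2 + b^2) = (a - b*e12)/(a^2 + b^2).
a^2 + b^2 = 4 + 9 = 13
Scalar part = -2/13 = -2/13
Bivector coeff = -3/13 = -3/13
M^{-1} = -2/13 - 3/13*e12


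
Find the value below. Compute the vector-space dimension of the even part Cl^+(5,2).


Even subalgebra dimension = 2^(n-1)
n = 5 + 2 = 7
2^(7 - 1) = 2^6 = 64
Verification: sum of C(7,k) for even k = 1 + 21 + 35 + 7 = 64
Result = 64


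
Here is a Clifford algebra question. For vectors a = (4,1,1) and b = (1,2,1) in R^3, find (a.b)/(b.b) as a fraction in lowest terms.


Projection coefficient = (a . b) / (b . b)
a . b = 4*1 + 1*2 + 1*1
= 4 + 2 + 1 = 7
b . b = 1^2 + 2^2 + 1^2
= 1 + 4 + 1 = 6
Coefficient = 7/6
In lowest terms: 7/6


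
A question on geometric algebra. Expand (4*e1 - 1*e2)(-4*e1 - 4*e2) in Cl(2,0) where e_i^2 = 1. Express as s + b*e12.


Expand: (4*e1 - 1*e2)(-4*e1 - 4*e2)
= 4*(-4)*e1e1 + 4*(-4)*e1e2 + (-1)*(-4)*e2e1 + (-1)*(-4)*e2e2
Using e1^2 = e2^2 = 1, e2e1 = -e1e2:
Scalar part s = 4*(-4) + (-1)*(-4) = -16 + 4 = -12
Bivector part b = 4*(-4) - (-1)*(-4) = -16 - 4 = -20
uv = -12 - 20*e12


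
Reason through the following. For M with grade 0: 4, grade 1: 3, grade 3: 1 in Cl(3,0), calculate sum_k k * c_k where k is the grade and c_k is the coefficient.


Grade-weighted sum = sum of grade_k * coefficient_k
0*4 = 0
1*3 = 3
3*1 = 3
Total = 0 + 3 + 3 = 6


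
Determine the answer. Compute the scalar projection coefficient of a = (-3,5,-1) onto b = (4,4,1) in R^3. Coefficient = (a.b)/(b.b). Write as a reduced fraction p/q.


Projection coefficient = (a . b) / (b . b)
a . b = (-3)*4 + 5*4 + (-1)*1
= -12 + 20 + (-1) = 7
b . b = 4^2 + 4^2 + 1^2
= 16 + 16 + 1 = 33
Coefficient = 7/33
In lowest terms: 7/33


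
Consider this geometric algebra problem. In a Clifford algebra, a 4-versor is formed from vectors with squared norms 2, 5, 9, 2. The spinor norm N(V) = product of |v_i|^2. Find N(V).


Spinor norm N(V) = |v1|^2 * |v2|^2 * ... * |v4|^2
= 2 * 5 * 9 * 2
Running product: 2, 10, 90, 180
N(V) = 180


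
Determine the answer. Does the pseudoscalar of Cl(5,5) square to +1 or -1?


The pseudoscalar I = e1...e_n (product of all n generators) of Cl(p,q) satisfies I^2 = (-1)^(q + n(n-1)/2).
p = 5, q = 5, n = p + q = 10
n(n-1)/2 = 10 * 9 / 2 = 45
Exponent = q + n(n-1)/2 = 5 + 45 = 50
I^2 = (-1)^50 = +1
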